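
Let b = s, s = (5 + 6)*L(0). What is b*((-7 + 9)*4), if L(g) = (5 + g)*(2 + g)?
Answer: 880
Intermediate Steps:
L(g) = (2 + g)*(5 + g)
s = 110 (s = (5 + 6)*(10 + 0² + 7*0) = 11*(10 + 0 + 0) = 11*10 = 110)
b = 110
b*((-7 + 9)*4) = 110*((-7 + 9)*4) = 110*(2*4) = 110*8 = 880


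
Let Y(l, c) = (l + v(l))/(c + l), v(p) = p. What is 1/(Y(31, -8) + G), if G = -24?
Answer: -23/490 ≈ -0.046939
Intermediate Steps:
Y(l, c) = 2*l/(c + l) (Y(l, c) = (l + l)/(c + l) = (2*l)/(c + l) = 2*l/(c + l))
1/(Y(31, -8) + G) = 1/(2*31/(-8 + 31) - 24) = 1/(2*31/23 - 24) = 1/(2*31*(1/23) - 24) = 1/(62/23 - 24) = 1/(-490/23) = -23/490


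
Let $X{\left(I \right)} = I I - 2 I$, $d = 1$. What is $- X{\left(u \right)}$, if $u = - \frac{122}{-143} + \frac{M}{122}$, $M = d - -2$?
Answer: $\frac{299813227}{304362916} \approx 0.98505$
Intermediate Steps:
$M = 3$ ($M = 1 - -2 = 1 + 2 = 3$)
$u = \frac{15313}{17446}$ ($u = - \frac{122}{-143} + \frac{3}{122} = \left(-122\right) \left(- \frac{1}{143}\right) + 3 \cdot \frac{1}{122} = \frac{122}{143} + \frac{3}{122} = \frac{15313}{17446} \approx 0.87774$)
$X{\left(I \right)} = I^{2} - 2 I$
$- X{\left(u \right)} = - \frac{15313 \left(-2 + \frac{15313}{17446}\right)}{17446} = - \frac{15313 \left(-19579\right)}{17446 \cdot 17446} = \left(-1\right) \left(- \frac{299813227}{304362916}\right) = \frac{299813227}{304362916}$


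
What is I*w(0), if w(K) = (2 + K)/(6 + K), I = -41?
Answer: -41/3 ≈ -13.667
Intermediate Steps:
w(K) = (2 + K)/(6 + K)
I*w(0) = -41*(2 + 0)/(6 + 0) = -41*2/6 = -41*⅓ = -41/3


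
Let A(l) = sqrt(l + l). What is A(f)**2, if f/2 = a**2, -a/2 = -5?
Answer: 400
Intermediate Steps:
a = 10 (a = -2*(-5) = 10)
f = 200 (f = 2*10**2 = 2*100 = 200)
A(l) = sqrt(2)*sqrt(l) (A(l) = sqrt(2*l) = sqrt(2)*sqrt(l))
A(f)**2 = (sqrt(2)*sqrt(200))**2 = (sqrt(2)*(10*sqrt(2)))**2 = 20**2 = 400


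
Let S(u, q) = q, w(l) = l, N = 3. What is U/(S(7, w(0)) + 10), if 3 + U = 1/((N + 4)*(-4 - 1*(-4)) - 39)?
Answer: -59/195 ≈ -0.30256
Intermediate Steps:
U = -118/39 (U = -3 + 1/((3 + 4)*(-4 - 1*(-4)) - 39) = -3 + 1/(7*(-4 + 4) - 39) = -3 + 1/(7*0 - 39) = -3 + 1/(0 - 39) = -3 + 1/(-39) = -3 - 1/39 = -118/39 ≈ -3.0256)
U/(S(7, w(0)) + 10) = -118/39/(0 + 10) = -118/39/10 = (1/10)*(-118/39) = -59/195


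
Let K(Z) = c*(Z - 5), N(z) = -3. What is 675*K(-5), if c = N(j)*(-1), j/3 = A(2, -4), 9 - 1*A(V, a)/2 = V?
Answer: -20250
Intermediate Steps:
A(V, a) = 18 - 2*V
j = 42 (j = 3*(18 - 2*2) = 3*(18 - 4) = 3*14 = 42)
c = 3 (c = -3*(-1) = 3)
K(Z) = -15 + 3*Z (K(Z) = 3*(Z - 5) = 3*(-5 + Z) = -15 + 3*Z)
675*K(-5) = 675*(-15 + 3*(-5)) = 675*(-15 - 15) = 675*(-30) = -20250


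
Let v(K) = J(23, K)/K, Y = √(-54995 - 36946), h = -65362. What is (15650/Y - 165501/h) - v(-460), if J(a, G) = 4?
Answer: 19097977/7516630 - 15650*I*√91941/91941 ≈ 2.5408 - 51.613*I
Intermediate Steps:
Y = I*√91941 (Y = √(-91941) = I*√91941 ≈ 303.22*I)
v(K) = 4/K
(15650/Y - 165501/h) - v(-460) = (15650/((I*√91941)) - 165501/(-65362)) - 4/(-460) = (15650*(-I*√91941/91941) - 165501*(-1/65362)) - 4*(-1)/460 = (-15650*I*√91941/91941 + 165501/65362) - 1*(-1/115) = (165501/65362 - 15650*I*√91941/91941) + 1/115 = 19097977/7516630 - 15650*I*√91941/91941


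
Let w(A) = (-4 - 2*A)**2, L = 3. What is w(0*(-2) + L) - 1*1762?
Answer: -1662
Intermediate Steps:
w(0*(-2) + L) - 1*1762 = 4*(2 + (0*(-2) + 3))**2 - 1*1762 = 4*(2 + (0 + 3))**2 - 1762 = 4*(2 + 3)**2 - 1762 = 4*5**2 - 1762 = 4*25 - 1762 = 100 - 1762 = -1662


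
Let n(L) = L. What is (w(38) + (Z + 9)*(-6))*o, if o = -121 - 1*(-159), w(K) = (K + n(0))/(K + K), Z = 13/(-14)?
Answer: -12749/7 ≈ -1821.3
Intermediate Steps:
Z = -13/14 (Z = 13*(-1/14) = -13/14 ≈ -0.92857)
w(K) = ½ (w(K) = (K + 0)/(K + K) = K/((2*K)) = K*(1/(2*K)) = ½)
o = 38 (o = -121 + 159 = 38)
(w(38) + (Z + 9)*(-6))*o = (½ + (-13/14 + 9)*(-6))*38 = (½ + (113/14)*(-6))*38 = (½ - 339/7)*38 = -671/14*38 = -12749/7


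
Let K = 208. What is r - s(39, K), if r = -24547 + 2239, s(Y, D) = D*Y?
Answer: -30420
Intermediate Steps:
r = -22308
r - s(39, K) = -22308 - 208*39 = -22308 - 1*8112 = -22308 - 8112 = -30420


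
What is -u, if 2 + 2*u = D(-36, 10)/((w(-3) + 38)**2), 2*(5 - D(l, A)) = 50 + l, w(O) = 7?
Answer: 2026/2025 ≈ 1.0005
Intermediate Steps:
D(l, A) = -20 - l/2 (D(l, A) = 5 - (50 + l)/2 = 5 + (-25 - l/2) = -20 - l/2)
u = -2026/2025 (u = -1 + ((-20 - 1/2*(-36))/((7 + 38)**2))/2 = -1 + ((-20 + 18)/(45**2))/2 = -1 + (-2/2025)/2 = -1 + (-2*1/2025)/2 = -1 + (1/2)*(-2/2025) = -1 - 1/2025 = -2026/2025 ≈ -1.0005)
-u = -1*(-2026/2025) = 2026/2025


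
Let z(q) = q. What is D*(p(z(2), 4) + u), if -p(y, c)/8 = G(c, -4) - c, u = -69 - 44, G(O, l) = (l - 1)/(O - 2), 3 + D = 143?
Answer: -8540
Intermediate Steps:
D = 140 (D = -3 + 143 = 140)
G(O, l) = (-1 + l)/(-2 + O)
u = -113
p(y, c) = 8*c + 40/(-2 + c) (p(y, c) = -8*((-1 - 4)/(-2 + c) - c) = -8*(-5/(-2 + c) - c) = -8*(-c - 5/(-2 + c)) = 8*c + 40/(-2 + c))
D*(p(z(2), 4) + u) = 140*(8*(5 + 4*(-2 + 4))/(-2 + 4) - 113) = 140*(8*(5 + 4*2)/2 - 113) = 140*(8*(½)*(5 + 8) - 113) = 140*(8*(½)*13 - 113) = 140*(52 - 113) = 140*(-61) = -8540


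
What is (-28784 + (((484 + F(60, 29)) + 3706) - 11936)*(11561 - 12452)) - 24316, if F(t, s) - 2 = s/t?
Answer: 136927467/20 ≈ 6.8464e+6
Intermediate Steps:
F(t, s) = 2 + s/t
(-28784 + (((484 + F(60, 29)) + 3706) - 11936)*(11561 - 12452)) - 24316 = (-28784 + (((484 + (2 + 29/60)) + 3706) - 11936)*(11561 - 12452)) - 24316 = (-28784 + (((484 + (2 + 29*(1/60))) + 3706) - 11936)*(-891)) - 24316 = (-28784 + (((484 + (2 + 29/60)) + 3706) - 11936)*(-891)) - 24316 = (-28784 + (((484 + 149/60) + 3706) - 11936)*(-891)) - 24316 = (-28784 + ((29189/60 + 3706) - 11936)*(-891)) - 24316 = (-28784 + (251549/60 - 11936)*(-891)) - 24316 = (-28784 - 464611/60*(-891)) - 24316 = (-28784 + 137989467/20) - 24316 = 137413787/20 - 24316 = 136927467/20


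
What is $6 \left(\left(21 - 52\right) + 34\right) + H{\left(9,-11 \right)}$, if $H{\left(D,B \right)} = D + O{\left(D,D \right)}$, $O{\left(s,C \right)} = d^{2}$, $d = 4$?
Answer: $43$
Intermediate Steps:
$O{\left(s,C \right)} = 16$ ($O{\left(s,C \right)} = 4^{2} = 16$)
$H{\left(D,B \right)} = 16 + D$ ($H{\left(D,B \right)} = D + 16 = 16 + D$)
$6 \left(\left(21 - 52\right) + 34\right) + H{\left(9,-11 \right)} = 6 \left(\left(21 - 52\right) + 34\right) + \left(16 + 9\right) = 6 \left(-31 + 34\right) + 25 = 6 \cdot 3 + 25 = 18 + 25 = 43$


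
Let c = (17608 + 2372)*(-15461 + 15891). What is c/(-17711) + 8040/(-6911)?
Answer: -59517561840/122400721 ≈ -486.25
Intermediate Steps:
c = 8591400 (c = 19980*430 = 8591400)
c/(-17711) + 8040/(-6911) = 8591400/(-17711) + 8040/(-6911) = 8591400*(-1/17711) + 8040*(-1/6911) = -8591400/17711 - 8040/6911 = -59517561840/122400721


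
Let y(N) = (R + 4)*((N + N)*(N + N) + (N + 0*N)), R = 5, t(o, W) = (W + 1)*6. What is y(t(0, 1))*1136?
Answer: 6011712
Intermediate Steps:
t(o, W) = 6 + 6*W (t(o, W) = (1 + W)*6 = 6 + 6*W)
y(N) = 9*N + 36*N² (y(N) = (5 + 4)*((N + N)*(N + N) + (N + 0*N)) = 9*((2*N)*(2*N) + (N + 0)) = 9*(4*N² + N) = 9*(N + 4*N²) = 9*N + 36*N²)
y(t(0, 1))*1136 = (9*(6 + 6*1)*(1 + 4*(6 + 6*1)))*1136 = (9*(6 + 6)*(1 + 4*(6 + 6)))*1136 = (9*12*(1 + 4*12))*1136 = (9*12*(1 + 48))*1136 = (9*12*49)*1136 = 5292*1136 = 6011712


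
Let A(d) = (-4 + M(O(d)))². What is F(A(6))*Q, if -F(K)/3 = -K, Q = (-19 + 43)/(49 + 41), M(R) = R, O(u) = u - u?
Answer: 64/5 ≈ 12.800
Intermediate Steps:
O(u) = 0
Q = 4/15 (Q = 24/90 = 24*(1/90) = 4/15 ≈ 0.26667)
A(d) = 16 (A(d) = (-4 + 0)² = (-4)² = 16)
F(K) = 3*K (F(K) = -(-3)*K = 3*K)
F(A(6))*Q = (3*16)*(4/15) = 48*(4/15) = 64/5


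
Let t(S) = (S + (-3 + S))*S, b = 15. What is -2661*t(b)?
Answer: -1077705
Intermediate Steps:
t(S) = S*(-3 + 2*S) (t(S) = (-3 + 2*S)*S = S*(-3 + 2*S))
-2661*t(b) = -39915*(-3 + 2*15) = -39915*(-3 + 30) = -39915*27 = -2661*405 = -1077705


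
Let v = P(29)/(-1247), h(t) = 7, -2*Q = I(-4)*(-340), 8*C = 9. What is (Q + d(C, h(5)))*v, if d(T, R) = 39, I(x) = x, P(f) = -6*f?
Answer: -3846/43 ≈ -89.442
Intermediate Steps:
C = 9/8 (C = (⅛)*9 = 9/8 ≈ 1.1250)
Q = -680 (Q = -(-2)*(-340) = -½*1360 = -680)
v = 6/43 (v = -6*29/(-1247) = -174*(-1/1247) = 6/43 ≈ 0.13953)
(Q + d(C, h(5)))*v = (-680 + 39)*(6/43) = -641*6/43 = -3846/43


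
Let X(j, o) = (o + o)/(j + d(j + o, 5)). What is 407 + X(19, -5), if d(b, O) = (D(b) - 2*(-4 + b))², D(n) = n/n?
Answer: 15465/38 ≈ 406.97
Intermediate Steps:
D(n) = 1
d(b, O) = (9 - 2*b)² (d(b, O) = (1 - 2*(-4 + b))² = (1 + (8 - 2*b))² = (9 - 2*b)²)
X(j, o) = 2*o/(j + (9 - 2*j - 2*o)²) (X(j, o) = (o + o)/(j + (9 - 2*(j + o))²) = (2*o)/(j + (9 + (-2*j - 2*o))²) = (2*o)/(j + (9 - 2*j - 2*o)²) = 2*o/(j + (9 - 2*j - 2*o)²))
407 + X(19, -5) = 407 + 2*(-5)/(19 + (9 - 2*19 - 2*(-5))²) = 407 + 2*(-5)/(19 + (9 - 38 + 10)²) = 407 + 2*(-5)/(19 + (-19)²) = 407 + 2*(-5)/(19 + 361) = 407 + 2*(-5)/380 = 407 + 2*(-5)*(1/380) = 407 - 1/38 = 15465/38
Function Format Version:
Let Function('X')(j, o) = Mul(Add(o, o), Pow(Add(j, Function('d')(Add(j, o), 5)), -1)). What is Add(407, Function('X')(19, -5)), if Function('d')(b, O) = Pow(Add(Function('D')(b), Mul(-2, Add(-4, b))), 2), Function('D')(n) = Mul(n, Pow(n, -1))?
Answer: Rational(15465, 38) ≈ 406.97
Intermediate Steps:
Function('D')(n) = 1
Function('d')(b, O) = Pow(Add(9, Mul(-2, b)), 2) (Function('d')(b, O) = Pow(Add(1, Mul(-2, Add(-4, b))), 2) = Pow(Add(1, Add(8, Mul(-2, b))), 2) = Pow(Add(9, Mul(-2, b)), 2))
Function('X')(j, o) = Mul(2, o, Pow(Add(j, Pow(Add(9, Mul(-2, j), Mul(-2, o)), 2)), -1)) (Function('X')(j, o) = Mul(Add(o, o), Pow(Add(j, Pow(Add(9, Mul(-2, Add(j, o))), 2)), -1)) = Mul(Mul(2, o), Pow(Add(j, Pow(Add(9, Add(Mul(-2, j), Mul(-2, o))), 2)), -1)) = Mul(Mul(2, o), Pow(Add(j, Pow(Add(9, Mul(-2, j), Mul(-2, o)), 2)), -1)) = Mul(2, o, Pow(Add(j, Pow(Add(9, Mul(-2, j), Mul(-2, o)), 2)), -1)))
Add(407, Function('X')(19, -5)) = Add(407, Mul(2, -5, Pow(Add(19, Pow(Add(9, Mul(-2, 19), Mul(-2, -5)), 2)), -1))) = Add(407, Mul(2, -5, Pow(Add(19, Pow(Add(9, -38, 10), 2)), -1))) = Add(407, Mul(2, -5, Pow(Add(19, Pow(-19, 2)), -1))) = Add(407, Mul(2, -5, Pow(Add(19, 361), -1))) = Add(407, Mul(2, -5, Pow(380, -1))) = Add(407, Mul(2, -5, Rational(1, 380))) = Add(407, Rational(-1, 38)) = Rational(15465, 38)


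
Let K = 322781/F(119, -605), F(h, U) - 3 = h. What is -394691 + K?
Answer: -47829521/122 ≈ -3.9205e+5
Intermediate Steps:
F(h, U) = 3 + h
K = 322781/122 (K = 322781/(3 + 119) = 322781/122 ≈ 2645.7)
-394691 + K = -394691 + 322781/122 = -47829521/122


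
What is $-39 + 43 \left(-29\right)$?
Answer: $-1286$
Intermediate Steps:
$-39 + 43 \left(-29\right) = -39 - 1247 = -1286$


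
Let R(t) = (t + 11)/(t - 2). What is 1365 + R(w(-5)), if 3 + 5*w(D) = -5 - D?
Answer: 1361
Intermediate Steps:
w(D) = -8/5 - D/5 (w(D) = -⅗ + (-5 - D)/5 = -⅗ + (-1 - D/5) = -8/5 - D/5)
R(t) = (11 + t)/(-2 + t)
1365 + R(w(-5)) = 1365 + (11 + (-8/5 - ⅕*(-5)))/(-2 + (-8/5 - ⅕*(-5))) = 1365 + (11 + (-8/5 + 1))/(-2 + (-8/5 + 1)) = 1365 + (11 - ⅗)/(-2 - ⅗) = 1365 + (52/5)/(-13/5) = 1365 - 5/13*52/5 = 1365 - 4 = 1361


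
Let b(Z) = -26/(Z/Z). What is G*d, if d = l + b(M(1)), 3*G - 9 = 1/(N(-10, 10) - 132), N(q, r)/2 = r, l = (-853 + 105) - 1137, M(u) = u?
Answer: -91637/16 ≈ -5727.3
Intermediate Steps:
l = -1885 (l = -748 - 1137 = -1885)
N(q, r) = 2*r
b(Z) = -26 (b(Z) = -26/1 = -26*1 = -26)
G = 1007/336 (G = 3 + 1/(3*(2*10 - 132)) = 3 + 1/(3*(20 - 132)) = 3 + (1/3)/(-112) = 3 + (1/3)*(-1/112) = 3 - 1/336 = 1007/336 ≈ 2.9970)
d = -1911 (d = -1885 - 26 = -1911)
G*d = (1007/336)*(-1911) = -91637/16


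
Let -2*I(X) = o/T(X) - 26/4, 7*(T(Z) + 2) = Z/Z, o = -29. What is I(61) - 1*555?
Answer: -29097/52 ≈ -559.56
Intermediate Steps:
T(Z) = -13/7 (T(Z) = -2 + (Z/Z)/7 = -2 + (⅐)*1 = -2 + ⅐ = -13/7)
I(X) = -237/52 (I(X) = -(-29/(-13/7) - 26/4)/2 = -(-29*(-7/13) - 26*¼)/2 = -(203/13 - 13/2)/2 = -½*237/26 = -237/52)
I(61) - 1*555 = -237/52 - 1*555 = -237/52 - 555 = -29097/52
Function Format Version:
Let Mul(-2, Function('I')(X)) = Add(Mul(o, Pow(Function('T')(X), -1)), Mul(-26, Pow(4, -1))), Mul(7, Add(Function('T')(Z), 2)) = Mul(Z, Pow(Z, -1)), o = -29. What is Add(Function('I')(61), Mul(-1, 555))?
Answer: Rational(-29097, 52) ≈ -559.56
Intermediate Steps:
Function('T')(Z) = Rational(-13, 7) (Function('T')(Z) = Add(-2, Mul(Rational(1, 7), Mul(Z, Pow(Z, -1)))) = Add(-2, Mul(Rational(1, 7), 1)) = Add(-2, Rational(1, 7)) = Rational(-13, 7))
Function('I')(X) = Rational(-237, 52) (Function('I')(X) = Mul(Rational(-1, 2), Add(Mul(-29, Pow(Rational(-13, 7), -1)), Mul(-26, Pow(4, -1)))) = Mul(Rational(-1, 2), Add(Mul(-29, Rational(-7, 13)), Mul(-26, Rational(1, 4)))) = Mul(Rational(-1, 2), Add(Rational(203, 13), Rational(-13, 2))) = Mul(Rational(-1, 2), Rational(237, 26)) = Rational(-237, 52))
Add(Function('I')(61), Mul(-1, 555)) = Add(Rational(-237, 52), Mul(-1, 555)) = Add(Rational(-237, 52), -555) = Rational(-29097, 52)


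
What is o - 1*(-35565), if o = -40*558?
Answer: 13245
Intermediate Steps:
o = -22320
o - 1*(-35565) = -22320 - 1*(-35565) = -22320 + 35565 = 13245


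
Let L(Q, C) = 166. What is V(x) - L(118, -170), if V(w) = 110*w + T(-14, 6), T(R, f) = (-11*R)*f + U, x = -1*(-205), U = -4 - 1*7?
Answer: 23297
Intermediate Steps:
U = -11 (U = -4 - 7 = -11)
x = 205
T(R, f) = -11 - 11*R*f (T(R, f) = (-11*R)*f - 11 = -11*R*f - 11 = -11 - 11*R*f)
V(w) = 913 + 110*w (V(w) = 110*w + (-11 - 11*(-14)*6) = 110*w + (-11 + 924) = 110*w + 913 = 913 + 110*w)
V(x) - L(118, -170) = (913 + 110*205) - 1*166 = (913 + 22550) - 166 = 23463 - 166 = 23297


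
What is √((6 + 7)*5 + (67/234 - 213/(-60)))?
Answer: √10470005/390 ≈ 8.2968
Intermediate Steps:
√((6 + 7)*5 + (67/234 - 213/(-60))) = √(13*5 + (67*(1/234) - 213*(-1/60))) = √(65 + (67/234 + 71/20)) = √(65 + 8977/2340) = √(161077/2340) = √10470005/390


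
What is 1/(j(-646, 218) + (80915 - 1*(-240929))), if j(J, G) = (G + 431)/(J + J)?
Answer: 1292/415821799 ≈ 3.1071e-6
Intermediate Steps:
j(J, G) = (431 + G)/(2*J) (j(J, G) = (431 + G)/((2*J)) = (431 + G)*(1/(2*J)) = (431 + G)/(2*J))
1/(j(-646, 218) + (80915 - 1*(-240929))) = 1/((½)*(431 + 218)/(-646) + (80915 - 1*(-240929))) = 1/((½)*(-1/646)*649 + (80915 + 240929)) = 1/(-649/1292 + 321844) = 1/(415821799/1292) = 1292/415821799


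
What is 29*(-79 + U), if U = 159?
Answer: 2320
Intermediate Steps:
29*(-79 + U) = 29*(-79 + 159) = 29*80 = 2320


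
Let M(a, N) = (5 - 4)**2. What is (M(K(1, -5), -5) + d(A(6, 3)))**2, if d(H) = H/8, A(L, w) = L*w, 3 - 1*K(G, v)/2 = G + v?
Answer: 169/16 ≈ 10.563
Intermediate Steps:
K(G, v) = 6 - 2*G - 2*v (K(G, v) = 6 - 2*(G + v) = 6 + (-2*G - 2*v) = 6 - 2*G - 2*v)
M(a, N) = 1 (M(a, N) = 1**2 = 1)
d(H) = H/8 (d(H) = H*(1/8) = H/8)
(M(K(1, -5), -5) + d(A(6, 3)))**2 = (1 + (6*3)/8)**2 = (1 + (1/8)*18)**2 = (1 + 9/4)**2 = (13/4)**2 = 169/16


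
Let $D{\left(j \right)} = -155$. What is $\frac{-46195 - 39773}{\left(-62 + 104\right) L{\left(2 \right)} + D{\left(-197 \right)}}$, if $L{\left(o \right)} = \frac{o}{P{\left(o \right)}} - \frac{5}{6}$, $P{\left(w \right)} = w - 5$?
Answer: $\frac{42984}{109} \approx 394.35$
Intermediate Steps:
$P{\left(w \right)} = -5 + w$ ($P{\left(w \right)} = w - 5 = -5 + w$)
$L{\left(o \right)} = - \frac{5}{6} + \frac{o}{-5 + o}$ ($L{\left(o \right)} = \frac{o}{-5 + o} - \frac{5}{6} = - \frac{5}{6} + \frac{o}{-5 + o}$)
$\frac{-46195 - 39773}{\left(-62 + 104\right) L{\left(2 \right)} + D{\left(-197 \right)}} = \frac{-46195 - 39773}{\left(-62 + 104\right) \frac{25 + 2}{6 \left(-5 + 2\right)} - 155} = - \frac{85968}{42 \cdot \frac{1}{6} \frac{1}{-3} \cdot 27 - 155} = - \frac{85968}{42 \cdot \frac{1}{6} \left(- \frac{1}{3}\right) 27 - 155} = - \frac{85968}{42 \left(- \frac{3}{2}\right) - 155} = - \frac{85968}{-63 - 155} = - \frac{85968}{-218} = \left(-85968\right) \left(- \frac{1}{218}\right) = \frac{42984}{109}$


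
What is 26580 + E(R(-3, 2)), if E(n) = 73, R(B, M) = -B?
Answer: 26653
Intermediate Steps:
26580 + E(R(-3, 2)) = 26580 + 73 = 26653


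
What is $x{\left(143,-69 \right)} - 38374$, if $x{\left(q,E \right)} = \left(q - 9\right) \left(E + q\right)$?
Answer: $-28458$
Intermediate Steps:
$x{\left(q,E \right)} = \left(-9 + q\right) \left(E + q\right)$
$x{\left(143,-69 \right)} - 38374 = \left(143^{2} - -621 - 1287 - 9867\right) - 38374 = \left(20449 + 621 - 1287 - 9867\right) - 38374 = 9916 - 38374 = -28458$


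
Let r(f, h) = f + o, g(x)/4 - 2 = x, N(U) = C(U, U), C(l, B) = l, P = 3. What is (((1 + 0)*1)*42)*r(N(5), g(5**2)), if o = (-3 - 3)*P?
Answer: -546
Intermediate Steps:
N(U) = U
g(x) = 8 + 4*x
o = -18 (o = (-3 - 3)*3 = -6*3 = -18)
r(f, h) = -18 + f (r(f, h) = f - 18 = -18 + f)
(((1 + 0)*1)*42)*r(N(5), g(5**2)) = (((1 + 0)*1)*42)*(-18 + 5) = ((1*1)*42)*(-13) = (1*42)*(-13) = 42*(-13) = -546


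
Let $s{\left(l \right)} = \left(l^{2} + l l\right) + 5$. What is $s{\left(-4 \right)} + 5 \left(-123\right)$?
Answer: $-578$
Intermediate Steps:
$s{\left(l \right)} = 5 + 2 l^{2}$ ($s{\left(l \right)} = \left(l^{2} + l^{2}\right) + 5 = 2 l^{2} + 5 = 5 + 2 l^{2}$)
$s{\left(-4 \right)} + 5 \left(-123\right) = \left(5 + 2 \left(-4\right)^{2}\right) + 5 \left(-123\right) = \left(5 + 2 \cdot 16\right) - 615 = \left(5 + 32\right) - 615 = 37 - 615 = -578$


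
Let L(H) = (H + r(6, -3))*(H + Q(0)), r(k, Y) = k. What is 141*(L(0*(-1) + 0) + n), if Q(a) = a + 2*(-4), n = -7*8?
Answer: -14664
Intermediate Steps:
n = -56
Q(a) = -8 + a (Q(a) = a - 8 = -8 + a)
L(H) = (-8 + H)*(6 + H) (L(H) = (H + 6)*(H + (-8 + 0)) = (6 + H)*(H - 8) = (6 + H)*(-8 + H) = (-8 + H)*(6 + H))
141*(L(0*(-1) + 0) + n) = 141*((-48 + (0*(-1) + 0)**2 - 2*(0*(-1) + 0)) - 56) = 141*((-48 + (0 + 0)**2 - 2*(0 + 0)) - 56) = 141*((-48 + 0**2 - 2*0) - 56) = 141*((-48 + 0 + 0) - 56) = 141*(-48 - 56) = 141*(-104) = -14664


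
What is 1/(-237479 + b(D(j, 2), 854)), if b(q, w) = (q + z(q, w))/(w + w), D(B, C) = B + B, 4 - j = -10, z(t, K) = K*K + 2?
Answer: -854/202442393 ≈ -4.2185e-6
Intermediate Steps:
z(t, K) = 2 + K**2 (z(t, K) = K**2 + 2 = 2 + K**2)
j = 14 (j = 4 - 1*(-10) = 4 + 10 = 14)
D(B, C) = 2*B
b(q, w) = (2 + q + w**2)/(2*w) (b(q, w) = (q + (2 + w**2))/(w + w) = (2 + q + w**2)/((2*w)) = (2 + q + w**2)*(1/(2*w)) = (2 + q + w**2)/(2*w))
1/(-237479 + b(D(j, 2), 854)) = 1/(-237479 + (1/2)*(2 + 2*14 + 854**2)/854) = 1/(-237479 + (1/2)*(1/854)*(2 + 28 + 729316)) = 1/(-237479 + (1/2)*(1/854)*729346) = 1/(-237479 + 364673/854) = 1/(-202442393/854) = -854/202442393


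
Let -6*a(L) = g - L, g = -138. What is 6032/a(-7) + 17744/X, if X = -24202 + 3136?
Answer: 380048104/1379823 ≈ 275.43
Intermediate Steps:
a(L) = 23 + L/6 (a(L) = -(-138 - L)/6 = 23 + L/6)
X = -21066
6032/a(-7) + 17744/X = 6032/(23 + (⅙)*(-7)) + 17744/(-21066) = 6032/(23 - 7/6) + 17744*(-1/21066) = 6032/(131/6) - 8872/10533 = 6032*(6/131) - 8872/10533 = 36192/131 - 8872/10533 = 380048104/1379823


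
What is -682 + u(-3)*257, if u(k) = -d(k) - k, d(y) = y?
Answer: 860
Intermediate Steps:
u(k) = -2*k (u(k) = -k - k = -2*k)
-682 + u(-3)*257 = -682 - 2*(-3)*257 = -682 + 6*257 = -682 + 1542 = 860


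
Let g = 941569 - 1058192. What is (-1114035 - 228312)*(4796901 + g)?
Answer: -6282557132466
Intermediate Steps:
g = -116623
(-1114035 - 228312)*(4796901 + g) = (-1114035 - 228312)*(4796901 - 116623) = -1342347*4680278 = -6282557132466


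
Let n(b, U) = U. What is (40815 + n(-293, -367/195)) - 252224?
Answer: -41225122/195 ≈ -2.1141e+5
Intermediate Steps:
(40815 + n(-293, -367/195)) - 252224 = (40815 - 367/195) - 252224 = 7958558/195 - 252224 = -41225122/195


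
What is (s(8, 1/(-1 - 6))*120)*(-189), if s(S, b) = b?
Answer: 3240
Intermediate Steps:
(s(8, 1/(-1 - 6))*120)*(-189) = (120/(-1 - 6))*(-189) = (120/(-7))*(-189) = -⅐*120*(-189) = -120/7*(-189) = 3240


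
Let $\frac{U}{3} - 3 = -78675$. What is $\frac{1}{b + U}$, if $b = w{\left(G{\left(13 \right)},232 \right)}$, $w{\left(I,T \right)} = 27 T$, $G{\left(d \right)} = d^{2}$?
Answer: $- \frac{1}{229752} \approx -4.3525 \cdot 10^{-6}$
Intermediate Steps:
$U = -236016$ ($U = 9 + 3 \left(-78675\right) = 9 - 236025 = -236016$)
$b = 6264$ ($b = 27 \cdot 232 = 6264$)
$\frac{1}{b + U} = \frac{1}{6264 - 236016} = \frac{1}{-229752} = - \frac{1}{229752}$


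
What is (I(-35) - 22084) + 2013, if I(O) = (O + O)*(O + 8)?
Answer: -18181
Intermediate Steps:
I(O) = 2*O*(8 + O) (I(O) = (2*O)*(8 + O) = 2*O*(8 + O))
(I(-35) - 22084) + 2013 = (2*(-35)*(8 - 35) - 22084) + 2013 = (2*(-35)*(-27) - 22084) + 2013 = (1890 - 22084) + 2013 = -20194 + 2013 = -18181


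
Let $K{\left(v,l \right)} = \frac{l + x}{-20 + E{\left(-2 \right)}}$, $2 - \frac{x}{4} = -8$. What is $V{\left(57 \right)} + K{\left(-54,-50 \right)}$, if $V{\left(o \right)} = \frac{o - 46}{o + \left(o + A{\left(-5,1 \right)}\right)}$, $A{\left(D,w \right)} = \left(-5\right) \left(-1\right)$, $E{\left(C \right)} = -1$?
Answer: $\frac{29}{51} \approx 0.56863$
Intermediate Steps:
$x = 40$ ($x = 8 - -32 = 8 + 32 = 40$)
$K{\left(v,l \right)} = - \frac{40}{21} - \frac{l}{21}$ ($K{\left(v,l \right)} = \frac{l + 40}{-20 - 1} = \frac{40 + l}{-21} = \left(40 + l\right) \left(- \frac{1}{21}\right) = - \frac{40}{21} - \frac{l}{21}$)
$A{\left(D,w \right)} = 5$
$V{\left(o \right)} = \frac{-46 + o}{5 + 2 o}$ ($V{\left(o \right)} = \frac{o - 46}{o + \left(o + 5\right)} = \frac{-46 + o}{o + \left(5 + o\right)} = \frac{-46 + o}{5 + 2 o}$)
$V{\left(57 \right)} + K{\left(-54,-50 \right)} = \frac{-46 + 57}{5 + 2 \cdot 57} - - \frac{10}{21} = \frac{1}{5 + 114} \cdot 11 + \left(- \frac{40}{21} + \frac{50}{21}\right) = \frac{1}{119} \cdot 11 + \frac{10}{21} = \frac{11}{119} + \frac{10}{21} = \frac{29}{51}$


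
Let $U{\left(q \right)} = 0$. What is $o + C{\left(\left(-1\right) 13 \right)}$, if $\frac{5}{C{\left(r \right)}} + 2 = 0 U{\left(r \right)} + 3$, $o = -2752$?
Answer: $-2747$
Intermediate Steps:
$C{\left(r \right)} = 5$ ($C{\left(r \right)} = \frac{5}{-2 + \left(0 \cdot 0 + 3\right)} = \frac{5}{-2 + \left(0 + 3\right)} = \frac{5}{-2 + 3} = \frac{5}{1} = 5 \cdot 1 = 5$)
$o + C{\left(\left(-1\right) 13 \right)} = -2752 + 5 = -2747$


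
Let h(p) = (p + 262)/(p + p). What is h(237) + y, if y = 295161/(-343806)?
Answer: 2637740/13580337 ≈ 0.19423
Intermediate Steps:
y = -98387/114602 (y = 295161*(-1/343806) = -98387/114602 ≈ -0.85851)
h(p) = (262 + p)/(2*p) (h(p) = (262 + p)/((2*p)) = (262 + p)*(1/(2*p)) = (262 + p)/(2*p))
h(237) + y = (1/2)*(262 + 237)/237 - 98387/114602 = (1/2)*(1/237)*499 - 98387/114602 = 499/474 - 98387/114602 = 2637740/13580337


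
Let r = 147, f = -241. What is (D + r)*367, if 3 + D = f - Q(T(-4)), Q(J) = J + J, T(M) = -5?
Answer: -31929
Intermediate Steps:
Q(J) = 2*J
D = -234 (D = -3 + (-241 - 2*(-5)) = -3 + (-241 - 1*(-10)) = -3 + (-241 + 10) = -3 - 231 = -234)
(D + r)*367 = (-234 + 147)*367 = -87*367 = -31929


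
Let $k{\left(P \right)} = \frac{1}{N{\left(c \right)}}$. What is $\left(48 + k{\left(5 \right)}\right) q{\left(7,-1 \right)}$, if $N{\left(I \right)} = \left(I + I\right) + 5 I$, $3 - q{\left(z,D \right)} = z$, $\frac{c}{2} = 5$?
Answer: $- \frac{6722}{35} \approx -192.06$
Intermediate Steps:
$c = 10$ ($c = 2 \cdot 5 = 10$)
$q{\left(z,D \right)} = 3 - z$
$N{\left(I \right)} = 7 I$ ($N{\left(I \right)} = 2 I + 5 I = 7 I$)
$k{\left(P \right)} = \frac{1}{70}$ ($k{\left(P \right)} = \frac{1}{7 \cdot 10} = \frac{1}{70}$)
$\left(48 + k{\left(5 \right)}\right) q{\left(7,-1 \right)} = \left(48 + \frac{1}{70}\right) \left(3 - 7\right) = \frac{3361 \left(3 - 7\right)}{70} = \frac{3361}{70} \left(-4\right) = - \frac{6722}{35}$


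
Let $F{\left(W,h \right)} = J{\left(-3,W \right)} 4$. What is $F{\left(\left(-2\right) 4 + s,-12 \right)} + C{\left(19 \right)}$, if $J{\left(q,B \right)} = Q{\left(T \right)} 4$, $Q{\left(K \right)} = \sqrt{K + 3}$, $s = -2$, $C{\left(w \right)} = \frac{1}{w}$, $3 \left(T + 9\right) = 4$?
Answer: $\frac{1}{19} + \frac{16 i \sqrt{42}}{3} \approx 0.052632 + 34.564 i$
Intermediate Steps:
$T = - \frac{23}{3}$ ($T = -9 + \frac{1}{3} \cdot 4 = -9 + \frac{4}{3} = - \frac{23}{3} \approx -7.6667$)
$Q{\left(K \right)} = \sqrt{3 + K}$
$J{\left(q,B \right)} = \frac{4 i \sqrt{42}}{3}$ ($J{\left(q,B \right)} = \sqrt{3 - \frac{23}{3}} \cdot 4 = \sqrt{- \frac{14}{3}} \cdot 4 = \frac{i \sqrt{42}}{3} \cdot 4 = \frac{4 i \sqrt{42}}{3}$)
$F{\left(W,h \right)} = \frac{16 i \sqrt{42}}{3}$ ($F{\left(W,h \right)} = \frac{4 i \sqrt{42}}{3} \cdot 4 = \frac{16 i \sqrt{42}}{3}$)
$F{\left(\left(-2\right) 4 + s,-12 \right)} + C{\left(19 \right)} = \frac{16 i \sqrt{42}}{3} + \frac{1}{19} = \frac{1}{19} + \frac{16 i \sqrt{42}}{3}$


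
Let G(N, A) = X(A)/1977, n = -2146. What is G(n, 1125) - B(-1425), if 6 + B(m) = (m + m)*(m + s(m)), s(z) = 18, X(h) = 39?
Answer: -2642553083/659 ≈ -4.0099e+6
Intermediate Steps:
G(N, A) = 13/659 (G(N, A) = 39/1977 = 39*(1/1977) = 13/659)
B(m) = -6 + 2*m*(18 + m) (B(m) = -6 + (m + m)*(m + 18) = -6 + (2*m)*(18 + m) = -6 + 2*m*(18 + m))
G(n, 1125) - B(-1425) = 13/659 - (-6 + 2*(-1425)**2 + 36*(-1425)) = 13/659 - (-6 + 2*2030625 - 51300) = 13/659 - (-6 + 4061250 - 51300) = 13/659 - 1*4009944 = 13/659 - 4009944 = -2642553083/659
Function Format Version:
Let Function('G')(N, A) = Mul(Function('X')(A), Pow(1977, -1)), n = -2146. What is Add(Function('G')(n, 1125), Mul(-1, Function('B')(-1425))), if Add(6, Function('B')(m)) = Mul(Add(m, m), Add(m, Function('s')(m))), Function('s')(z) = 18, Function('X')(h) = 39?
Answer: Rational(-2642553083, 659) ≈ -4.0099e+6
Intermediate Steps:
Function('G')(N, A) = Rational(13, 659) (Function('G')(N, A) = Mul(39, Pow(1977, -1)) = Mul(39, Rational(1, 1977)) = Rational(13, 659))
Function('B')(m) = Add(-6, Mul(2, m, Add(18, m))) (Function('B')(m) = Add(-6, Mul(Add(m, m), Add(m, 18))) = Add(-6, Mul(Mul(2, m), Add(18, m))) = Add(-6, Mul(2, m, Add(18, m))))
Add(Function('G')(n, 1125), Mul(-1, Function('B')(-1425))) = Add(Rational(13, 659), Mul(-1, Add(-6, Mul(2, Pow(-1425, 2)), Mul(36, -1425)))) = Add(Rational(13, 659), Mul(-1, Add(-6, Mul(2, 2030625), -51300))) = Add(Rational(13, 659), Mul(-1, Add(-6, 4061250, -51300))) = Add(Rational(13, 659), Mul(-1, 4009944)) = Add(Rational(13, 659), -4009944) = Rational(-2642553083, 659)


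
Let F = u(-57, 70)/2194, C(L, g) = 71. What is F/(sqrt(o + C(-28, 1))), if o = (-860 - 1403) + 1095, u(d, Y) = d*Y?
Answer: 1995*I*sqrt(1097)/1203409 ≈ 0.054908*I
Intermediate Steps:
u(d, Y) = Y*d
o = -1168 (o = -2263 + 1095 = -1168)
F = -1995/1097 (F = (70*(-57))/2194 = -3990*1/2194 = -1995/1097 ≈ -1.8186)
F/(sqrt(o + C(-28, 1))) = -1995/(1097*sqrt(-1168 + 71)) = -1995*(-I*sqrt(1097)/1097)/1097 = -(-1995)*I*sqrt(1097)/1203409 = 1995*I*sqrt(1097)/1203409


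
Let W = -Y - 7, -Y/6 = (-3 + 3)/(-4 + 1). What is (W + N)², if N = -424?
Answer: 185761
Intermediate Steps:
Y = 0 (Y = -6*(-3 + 3)/(-4 + 1) = -0/(-3) = -0*(-1)/3 = -6*0 = 0)
W = -7 (W = -1*0 - 7 = 0 - 7 = -7)
(W + N)² = (-7 - 424)² = (-431)² = 185761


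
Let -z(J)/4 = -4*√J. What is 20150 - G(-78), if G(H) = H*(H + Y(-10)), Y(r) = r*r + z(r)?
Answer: 21866 + 1248*I*√10 ≈ 21866.0 + 3946.5*I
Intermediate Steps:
z(J) = 16*√J (z(J) = -(-16)*√J = 16*√J)
Y(r) = r² + 16*√r (Y(r) = r*r + 16*√r = r² + 16*√r)
G(H) = H*(100 + H + 16*I*√10) (G(H) = H*(H + ((-10)² + 16*√(-10))) = H*(H + (100 + 16*(I*√10))) = H*(H + (100 + 16*I*√10)) = H*(100 + H + 16*I*√10))
20150 - G(-78) = 20150 - (-78)*(100 - 78 + 16*I*√10) = 20150 - (-78)*(22 + 16*I*√10) = 20150 - (-1716 - 1248*I*√10) = 20150 + (1716 + 1248*I*√10) = 21866 + 1248*I*√10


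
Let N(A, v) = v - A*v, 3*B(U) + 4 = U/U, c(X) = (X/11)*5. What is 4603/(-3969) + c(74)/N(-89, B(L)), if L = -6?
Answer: -66950/43659 ≈ -1.5335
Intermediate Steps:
c(X) = 5*X/11 (c(X) = (X*(1/11))*5 = (X/11)*5 = 5*X/11)
B(U) = -1 (B(U) = -4/3 + (U/U)/3 = -4/3 + (⅓)*1 = -4/3 + ⅓ = -1)
N(A, v) = v - A*v
4603/(-3969) + c(74)/N(-89, B(L)) = 4603/(-3969) + ((5/11)*74)/((-(1 - 1*(-89)))) = 4603*(-1/3969) + 370/(11*((-(1 + 89)))) = -4603/3969 + 370/(11*((-1*90))) = -4603/3969 + (370/11)/(-90) = -4603/3969 + (370/11)*(-1/90) = -4603/3969 - 37/99 = -66950/43659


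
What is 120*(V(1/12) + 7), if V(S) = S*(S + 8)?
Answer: 5525/6 ≈ 920.83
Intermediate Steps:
V(S) = S*(8 + S)
120*(V(1/12) + 7) = 120*((8 + 1/12)/12 + 7) = 120*((1/12)*(97/12) + 7) = 120*(97/144 + 7) = 120*(1105/144) = 5525/6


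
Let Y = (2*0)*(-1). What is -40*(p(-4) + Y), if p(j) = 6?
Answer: -240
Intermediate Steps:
Y = 0 (Y = 0*(-1) = 0)
-40*(p(-4) + Y) = -40*(6 + 0) = -40*6 = -240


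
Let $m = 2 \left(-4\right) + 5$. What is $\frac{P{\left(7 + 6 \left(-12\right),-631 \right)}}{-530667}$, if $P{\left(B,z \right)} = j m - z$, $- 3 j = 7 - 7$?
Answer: $- \frac{631}{530667} \approx -0.0011891$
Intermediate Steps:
$j = 0$ ($j = - \frac{7 - 7}{3} = \left(- \frac{1}{3}\right) 0 = 0$)
$m = -3$ ($m = -8 + 5 = -3$)
$P{\left(B,z \right)} = - z$ ($P{\left(B,z \right)} = 0 \left(-3\right) - z = 0 - z = - z$)
$\frac{P{\left(7 + 6 \left(-12\right),-631 \right)}}{-530667} = \frac{\left(-1\right) \left(-631\right)}{-530667} = 631 \left(- \frac{1}{530667}\right) = - \frac{631}{530667}$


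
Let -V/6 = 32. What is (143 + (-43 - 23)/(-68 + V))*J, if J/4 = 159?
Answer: 5922114/65 ≈ 91110.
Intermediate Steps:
V = -192 (V = -6*32 = -192)
J = 636 (J = 4*159 = 636)
(143 + (-43 - 23)/(-68 + V))*J = (143 + (-43 - 23)/(-68 - 192))*636 = (143 - 66/(-260))*636 = (143 - 66*(-1/260))*636 = (143 + 33/130)*636 = (18623/130)*636 = 5922114/65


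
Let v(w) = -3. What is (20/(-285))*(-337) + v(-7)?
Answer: 1177/57 ≈ 20.649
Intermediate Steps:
(20/(-285))*(-337) + v(-7) = (20/(-285))*(-337) - 3 = (20*(-1/285))*(-337) - 3 = -4/57*(-337) - 3 = 1348/57 - 3 = 1177/57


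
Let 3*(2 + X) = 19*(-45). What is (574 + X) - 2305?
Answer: -2018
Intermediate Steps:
X = -287 (X = -2 + (19*(-45))/3 = -2 + (⅓)*(-855) = -2 - 285 = -287)
(574 + X) - 2305 = (574 - 287) - 2305 = 287 - 2305 = -2018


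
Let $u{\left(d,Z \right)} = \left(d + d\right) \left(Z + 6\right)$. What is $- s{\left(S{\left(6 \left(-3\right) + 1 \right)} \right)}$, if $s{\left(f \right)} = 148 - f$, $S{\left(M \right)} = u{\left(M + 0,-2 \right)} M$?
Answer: $2164$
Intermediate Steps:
$u{\left(d,Z \right)} = 2 d \left(6 + Z\right)$
$S{\left(M \right)} = 8 M^{2}$ ($S{\left(M \right)} = 2 \left(M + 0\right) \left(6 - 2\right) M = 2 M 4 M = 8 M M = 8 M^{2}$)
$- s{\left(S{\left(6 \left(-3\right) + 1 \right)} \right)} = - (148 - 8 \left(6 \left(-3\right) + 1\right)^{2}) = - (148 - 8 \left(-18 + 1\right)^{2}) = - (148 - 8 \left(-17\right)^{2}) = - (148 - 8 \cdot 289) = - (148 - 2312) = \left(-1\right) \left(-2164\right) = 2164$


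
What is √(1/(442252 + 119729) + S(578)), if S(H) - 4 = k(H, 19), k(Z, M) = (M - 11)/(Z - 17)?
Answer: √100529519455497/5004307 ≈ 2.0036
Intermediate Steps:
k(Z, M) = (-11 + M)/(-17 + Z)
S(H) = 4 + 8/(-17 + H) (S(H) = 4 + (-11 + 19)/(-17 + H) = 4 + 8/(-17 + H))
√(1/(442252 + 119729) + S(578)) = √(1/(442252 + 119729) + 4*(-15 + 578)/(-17 + 578)) = √(1/561981 + 4*563/561) = √(1/561981 + 4*(1/561)*563) = √(1/561981 + 2252/561) = √(140620197/35030149) = √100529519455497/5004307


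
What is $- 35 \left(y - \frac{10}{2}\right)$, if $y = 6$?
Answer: $-35$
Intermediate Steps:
$- 35 \left(y - \frac{10}{2}\right) = - 35 \left(6 - \frac{10}{2}\right) = - 35 \left(6 - 5\right) = \left(-35\right) 1 = -35$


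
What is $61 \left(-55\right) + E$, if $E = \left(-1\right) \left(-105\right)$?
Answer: $-3250$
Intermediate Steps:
$E = 105$
$61 \left(-55\right) + E = 61 \left(-55\right) + 105 = -3355 + 105 = -3250$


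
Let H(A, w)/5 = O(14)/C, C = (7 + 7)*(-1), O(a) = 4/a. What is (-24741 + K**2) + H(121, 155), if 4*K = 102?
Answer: -4721807/196 ≈ -24091.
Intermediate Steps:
K = 51/2 (K = (1/4)*102 = 51/2 ≈ 25.500)
C = -14 (C = 14*(-1) = -14)
H(A, w) = -5/49 (H(A, w) = 5*((4/14)/(-14)) = 5*((4*(1/14))*(-1/14)) = 5*((2/7)*(-1/14)) = 5*(-1/49) = -5/49)
(-24741 + K**2) + H(121, 155) = (-24741 + (51/2)**2) - 5/49 = (-24741 + 2601/4) - 5/49 = -96363/4 - 5/49 = -4721807/196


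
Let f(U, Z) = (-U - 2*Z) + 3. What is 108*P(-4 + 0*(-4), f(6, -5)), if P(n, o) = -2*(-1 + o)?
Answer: -1296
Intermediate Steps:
f(U, Z) = 3 - U - 2*Z
P(n, o) = 2 - 2*o
108*P(-4 + 0*(-4), f(6, -5)) = 108*(2 - 2*(3 - 1*6 - 2*(-5))) = 108*(2 - 2*(3 - 6 + 10)) = 108*(2 - 2*7) = 108*(2 - 14) = 108*(-12) = -1296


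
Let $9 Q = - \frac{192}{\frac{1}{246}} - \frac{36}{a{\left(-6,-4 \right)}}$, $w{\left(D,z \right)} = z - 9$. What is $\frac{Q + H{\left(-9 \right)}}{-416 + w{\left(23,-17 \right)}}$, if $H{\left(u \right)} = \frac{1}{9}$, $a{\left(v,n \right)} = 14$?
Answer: $\frac{330635}{27846} \approx 11.874$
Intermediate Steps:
$w{\left(D,z \right)} = -9 + z$
$Q = - \frac{36738}{7}$ ($Q = \frac{- \frac{192}{\frac{1}{246}} - \frac{36}{14}}{9} = \frac{- 192 \frac{1}{\frac{1}{246}} - \frac{18}{7}}{9} = \frac{\left(-192\right) 246 - \frac{18}{7}}{9} = \frac{-47232 - \frac{18}{7}}{9} = \frac{1}{9} \left(- \frac{330642}{7}\right) = - \frac{36738}{7} \approx -5248.3$)
$H{\left(u \right)} = \frac{1}{9}$
$\frac{Q + H{\left(-9 \right)}}{-416 + w{\left(23,-17 \right)}} = \frac{- \frac{36738}{7} + \frac{1}{9}}{-416 - 26} = - \frac{330635}{63 \left(-416 - 26\right)} = - \frac{330635}{63 \left(-442\right)} = \left(- \frac{330635}{63}\right) \left(- \frac{1}{442}\right) = \frac{330635}{27846}$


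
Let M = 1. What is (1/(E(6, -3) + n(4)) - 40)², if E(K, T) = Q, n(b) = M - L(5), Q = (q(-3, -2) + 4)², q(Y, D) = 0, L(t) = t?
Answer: 229441/144 ≈ 1593.3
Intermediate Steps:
Q = 16 (Q = (0 + 4)² = 4² = 16)
n(b) = -4 (n(b) = 1 - 1*5 = 1 - 5 = -4)
E(K, T) = 16
(1/(E(6, -3) + n(4)) - 40)² = (1/(16 - 4) - 40)² = (1/12 - 40)² = (-479/12)² = 229441/144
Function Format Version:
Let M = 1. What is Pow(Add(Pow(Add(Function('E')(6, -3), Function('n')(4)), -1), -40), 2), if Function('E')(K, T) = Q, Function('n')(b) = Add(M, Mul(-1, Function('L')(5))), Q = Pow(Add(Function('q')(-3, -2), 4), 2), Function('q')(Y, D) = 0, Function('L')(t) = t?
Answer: Rational(229441, 144) ≈ 1593.3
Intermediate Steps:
Q = 16 (Q = Pow(Add(0, 4), 2) = Pow(4, 2) = 16)
Function('n')(b) = -4 (Function('n')(b) = Add(1, Mul(-1, 5)) = Add(1, -5) = -4)
Function('E')(K, T) = 16
Pow(Add(Pow(Add(Function('E')(6, -3), Function('n')(4)), -1), -40), 2) = Pow(Add(Pow(Add(16, -4), -1), -40), 2) = Pow(Add(Pow(12, -1), -40), 2) = Pow(Add(Rational(1, 12), -40), 2) = Pow(Rational(-479, 12), 2) = Rational(229441, 144)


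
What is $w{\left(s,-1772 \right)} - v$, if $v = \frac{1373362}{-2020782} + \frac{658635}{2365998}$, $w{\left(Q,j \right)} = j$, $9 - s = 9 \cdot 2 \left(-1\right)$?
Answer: $- \frac{1411718006669981}{796861028406} \approx -1771.6$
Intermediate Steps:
$s = 27$ ($s = 9 - 9 \cdot 2 \left(-1\right) = 9 - 18 \left(-1\right) = 9 - -18 = 9 + 18 = 27$)
$v = - \frac{319735665451}{796861028406}$ ($v = 1373362 \left(- \frac{1}{2020782}\right) + 658635 \cdot \frac{1}{2365998} = - \frac{686681}{1010391} + \frac{219545}{788666} = - \frac{319735665451}{796861028406} \approx -0.40124$)
$w{\left(s,-1772 \right)} - v = -1772 - - \frac{319735665451}{796861028406} = -1772 + \frac{319735665451}{796861028406} = - \frac{1411718006669981}{796861028406}$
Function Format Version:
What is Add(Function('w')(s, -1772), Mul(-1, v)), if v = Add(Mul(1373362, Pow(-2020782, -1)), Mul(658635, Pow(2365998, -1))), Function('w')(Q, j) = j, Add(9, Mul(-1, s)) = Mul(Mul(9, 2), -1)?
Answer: Rational(-1411718006669981, 796861028406) ≈ -1771.6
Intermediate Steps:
s = 27 (s = Add(9, Mul(-1, Mul(Mul(9, 2), -1))) = Add(9, Mul(-1, Mul(18, -1))) = Add(9, Mul(-1, -18)) = Add(9, 18) = 27)
v = Rational(-319735665451, 796861028406) (v = Add(Mul(1373362, Rational(-1, 2020782)), Mul(658635, Rational(1, 2365998))) = Add(Rational(-686681, 1010391), Rational(219545, 788666)) = Rational(-319735665451, 796861028406) ≈ -0.40124)
Add(Function('w')(s, -1772), Mul(-1, v)) = Add(-1772, Mul(-1, Rational(-319735665451, 796861028406))) = Add(-1772, Rational(319735665451, 796861028406)) = Rational(-1411718006669981, 796861028406)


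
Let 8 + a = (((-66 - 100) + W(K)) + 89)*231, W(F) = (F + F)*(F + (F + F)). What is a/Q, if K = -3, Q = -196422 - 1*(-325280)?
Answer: -5321/128858 ≈ -0.041294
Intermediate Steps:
Q = 128858 (Q = -196422 + 325280 = 128858)
W(F) = 6*F² (W(F) = (2*F)*(F + 2*F) = (2*F)*(3*F) = 6*F²)
a = -5321 (a = -8 + (((-66 - 100) + 6*(-3)²) + 89)*231 = -8 + ((-166 + 6*9) + 89)*231 = -8 + ((-166 + 54) + 89)*231 = -8 + (-112 + 89)*231 = -8 - 23*231 = -8 - 5313 = -5321)
a/Q = -5321/128858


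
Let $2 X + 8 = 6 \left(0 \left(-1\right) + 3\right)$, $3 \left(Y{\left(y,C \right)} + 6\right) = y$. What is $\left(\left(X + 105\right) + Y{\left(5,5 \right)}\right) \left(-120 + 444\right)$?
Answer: $34236$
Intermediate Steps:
$Y{\left(y,C \right)} = -6 + \frac{y}{3}$
$X = 5$ ($X = -4 + \frac{6 \left(0 \left(-1\right) + 3\right)}{2} = -4 + \frac{6 \left(0 + 3\right)}{2} = -4 + \frac{6 \cdot 3}{2} = -4 + \frac{1}{2} \cdot 18 = -4 + 9 = 5$)
$\left(\left(X + 105\right) + Y{\left(5,5 \right)}\right) \left(-120 + 444\right) = \left(\left(5 + 105\right) + \left(-6 + \frac{1}{3} \cdot 5\right)\right) \left(-120 + 444\right) = \left(110 + \left(-6 + \frac{5}{3}\right)\right) 324 = \left(110 - \frac{13}{3}\right) 324 = \frac{317}{3} \cdot 324 = 34236$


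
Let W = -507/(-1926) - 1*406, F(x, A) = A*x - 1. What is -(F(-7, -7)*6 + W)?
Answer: 75587/642 ≈ 117.74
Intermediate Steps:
F(x, A) = -1 + A*x
W = -260483/642 (W = -507*(-1/1926) - 406 = 169/642 - 406 = -260483/642 ≈ -405.74)
-(F(-7, -7)*6 + W) = -((-1 - 7*(-7))*6 - 260483/642) = -((-1 + 49)*6 - 260483/642) = -(48*6 - 260483/642) = -(288 - 260483/642) = -1*(-75587/642) = 75587/642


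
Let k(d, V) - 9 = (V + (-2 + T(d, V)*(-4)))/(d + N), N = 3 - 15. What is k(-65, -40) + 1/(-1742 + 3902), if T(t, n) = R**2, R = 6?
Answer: 1898717/166320 ≈ 11.416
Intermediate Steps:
T(t, n) = 36 (T(t, n) = 6**2 = 36)
N = -12
k(d, V) = 9 + (-146 + V)/(-12 + d) (k(d, V) = 9 + (V + (-2 + 36*(-4)))/(d - 12) = 9 + (V + (-2 - 144))/(-12 + d) = 9 + (V - 146)/(-12 + d) = 9 + (-146 + V)/(-12 + d))
k(-65, -40) + 1/(-1742 + 3902) = (-254 - 40 + 9*(-65))/(-12 - 65) + 1/(-1742 + 3902) = (-254 - 40 - 585)/(-77) + 1/2160 = -1/77*(-879) + 1/2160 = 879/77 + 1/2160 = 1898717/166320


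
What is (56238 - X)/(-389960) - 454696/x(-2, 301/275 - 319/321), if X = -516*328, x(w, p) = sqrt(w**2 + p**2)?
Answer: -112743/194980 - 20069144700*sqrt(7812260329)/7812260329 ≈ -2.2706e+5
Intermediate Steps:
x(w, p) = sqrt(p**2 + w**2)
X = -169248
(56238 - X)/(-389960) - 454696/x(-2, 301/275 - 319/321) = (56238 - 1*(-169248))/(-389960) - 454696/sqrt((301/275 - 319/321)**2 + (-2)**2) = (56238 + 169248)*(-1/389960) - 454696/sqrt((301*(1/275) - 319*1/321)**2 + 4) = 225486*(-1/389960) - 454696/sqrt((301/275 - 319/321)**2 + 4) = -112743/194980 - 454696/sqrt((8896/88275)**2 + 4) = -112743/194980 - 454696/sqrt(79138816/7792475625 + 4) = -112743/194980 - 454696*88275*sqrt(7812260329)/15624520658 = -112743/194980 - 20069144700*sqrt(7812260329)/7812260329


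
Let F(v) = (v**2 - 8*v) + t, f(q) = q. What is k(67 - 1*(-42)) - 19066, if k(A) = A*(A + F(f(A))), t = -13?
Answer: 1191379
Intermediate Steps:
F(v) = -13 + v**2 - 8*v (F(v) = (v**2 - 8*v) - 13 = -13 + v**2 - 8*v)
k(A) = A*(-13 + A**2 - 7*A) (k(A) = A*(A + (-13 + A**2 - 8*A)) = A*(-13 + A**2 - 7*A))
k(67 - 1*(-42)) - 19066 = (67 - 1*(-42))*(-13 + (67 - 1*(-42))**2 - 7*(67 - 1*(-42))) - 19066 = (67 + 42)*(-13 + (67 + 42)**2 - 7*(67 + 42)) - 19066 = 109*(-13 + 109**2 - 7*109) - 19066 = 109*(-13 + 11881 - 763) - 19066 = 109*11105 - 19066 = 1210445 - 19066 = 1191379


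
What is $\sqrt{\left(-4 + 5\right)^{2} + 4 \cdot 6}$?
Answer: $5$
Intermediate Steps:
$\sqrt{\left(-4 + 5\right)^{2} + 4 \cdot 6} = \sqrt{1^{2} + 24} = \sqrt{1 + 24} = \sqrt{25} = 5$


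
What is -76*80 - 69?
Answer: -6149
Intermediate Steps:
-76*80 - 69 = -6080 - 69 = -6149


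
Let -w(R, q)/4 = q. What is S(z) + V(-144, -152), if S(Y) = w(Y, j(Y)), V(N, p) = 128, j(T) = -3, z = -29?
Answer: 140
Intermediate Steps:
w(R, q) = -4*q
S(Y) = 12 (S(Y) = -4*(-3) = 12)
S(z) + V(-144, -152) = 12 + 128 = 140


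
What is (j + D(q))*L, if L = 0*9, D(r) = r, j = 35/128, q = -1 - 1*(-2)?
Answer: 0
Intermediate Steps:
q = 1 (q = -1 + 2 = 1)
j = 35/128 (j = 35*(1/128) = 35/128 ≈ 0.27344)
L = 0
(j + D(q))*L = (35/128 + 1)*0 = (163/128)*0 = 0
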